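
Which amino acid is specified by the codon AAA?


Standard genetic code lookup.
Codon AAA -> Lys

Lys


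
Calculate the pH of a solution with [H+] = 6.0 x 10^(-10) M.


pH = -log10([H+])
pH = -log10(6.0 x 10^(-10))
pH = 9.2218

9.2218


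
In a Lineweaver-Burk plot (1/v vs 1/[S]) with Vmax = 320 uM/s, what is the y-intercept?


y-intercept = 1/Vmax
= 1/320
= 0.0031 s/uM

0.0031 s/uM


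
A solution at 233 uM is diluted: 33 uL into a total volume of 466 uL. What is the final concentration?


C2 = C1 * V1 / V2
C2 = 233 * 33 / 466
C2 = 16.5 uM

16.5 uM


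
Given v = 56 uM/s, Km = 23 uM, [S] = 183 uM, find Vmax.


Vmax = v * (Km + [S]) / [S]
Vmax = 56 * (23 + 183) / 183
Vmax = 63.0383 uM/s

63.0383 uM/s


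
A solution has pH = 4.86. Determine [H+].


[H+] = 10^(-pH)
[H+] = 10^(-4.86)
[H+] = 1.380e-05 M

1.380e-05 M


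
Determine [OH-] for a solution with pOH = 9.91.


[OH-] = 10^(-pOH)
[OH-] = 10^(-9.91)
[OH-] = 1.230e-10 M

1.230e-10 M


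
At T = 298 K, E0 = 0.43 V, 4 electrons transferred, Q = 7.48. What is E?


E = E0 - (RT/nF) * ln(Q)
E = 0.43 - (8.314 * 298 / (4 * 96485)) * ln(7.48)
E = 0.4171 V

0.4171 V


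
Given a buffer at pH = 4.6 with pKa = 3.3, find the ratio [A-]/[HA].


[A-]/[HA] = 10^(pH - pKa)
= 10^(4.6 - 3.3)
= 19.9526

19.9526


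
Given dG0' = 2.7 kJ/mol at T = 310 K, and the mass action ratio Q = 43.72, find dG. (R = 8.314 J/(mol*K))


dG = dG0' + RT * ln(Q) / 1000
dG = 2.7 + 8.314 * 310 * ln(43.72) / 1000
dG = 12.4367 kJ/mol

12.4367 kJ/mol


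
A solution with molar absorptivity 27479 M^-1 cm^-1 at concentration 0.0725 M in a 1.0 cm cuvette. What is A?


A = epsilon * c * l
A = 27479 * 0.0725 * 1.0
A = 1992.2275

1992.2275


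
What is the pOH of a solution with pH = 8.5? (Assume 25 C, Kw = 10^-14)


pOH = 14 - pH
pOH = 14 - 8.5
pOH = 5.5

5.5


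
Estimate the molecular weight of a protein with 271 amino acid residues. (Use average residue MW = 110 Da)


MW = n_residues * 110 Da
MW = 271 * 110
MW = 29810 Da

29810 Da


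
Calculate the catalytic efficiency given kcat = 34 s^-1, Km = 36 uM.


Catalytic efficiency = kcat / Km
= 34 / 36
= 0.9444 uM^-1*s^-1

0.9444 uM^-1*s^-1


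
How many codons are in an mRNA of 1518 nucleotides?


codons = nucleotides / 3
codons = 1518 / 3 = 506

506


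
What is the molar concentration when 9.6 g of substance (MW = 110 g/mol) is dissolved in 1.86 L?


C = (mass / MW) / volume
C = (9.6 / 110) / 1.86
C = 0.0469 M

0.0469 M


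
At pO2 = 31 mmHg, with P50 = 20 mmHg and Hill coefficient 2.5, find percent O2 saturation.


Y = pO2^n / (P50^n + pO2^n)
Y = 31^2.5 / (20^2.5 + 31^2.5)
Y = 74.94%

74.94%


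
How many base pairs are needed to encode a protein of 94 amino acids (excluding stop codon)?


Each amino acid = 1 codon = 3 bp
bp = 94 * 3 = 282 bp

282 bp


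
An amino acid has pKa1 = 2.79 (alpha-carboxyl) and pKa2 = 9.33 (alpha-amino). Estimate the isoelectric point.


pI = (pKa1 + pKa2) / 2
pI = (2.79 + 9.33) / 2
pI = 6.06

6.06


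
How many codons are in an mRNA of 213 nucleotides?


codons = nucleotides / 3
codons = 213 / 3 = 71

71


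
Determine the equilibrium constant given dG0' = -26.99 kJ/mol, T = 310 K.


Keq = exp(-dG0 * 1000 / (R * T))
Keq = exp(-(-26.99) * 1000 / (8.314 * 310))
Keq = 35314.0811

35314.0811


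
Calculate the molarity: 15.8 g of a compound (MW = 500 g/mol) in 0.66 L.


C = (mass / MW) / volume
C = (15.8 / 500) / 0.66
C = 0.0479 M

0.0479 M


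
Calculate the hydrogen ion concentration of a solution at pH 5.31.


[H+] = 10^(-pH)
[H+] = 10^(-5.31)
[H+] = 4.898e-06 M

4.898e-06 M


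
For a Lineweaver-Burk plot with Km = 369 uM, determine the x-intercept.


x-intercept = -1/Km
= -1/369
= -0.0027 1/uM

-0.0027 1/uM


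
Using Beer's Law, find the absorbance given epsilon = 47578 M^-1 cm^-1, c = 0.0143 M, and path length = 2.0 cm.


A = epsilon * c * l
A = 47578 * 0.0143 * 2.0
A = 1360.7308

1360.7308


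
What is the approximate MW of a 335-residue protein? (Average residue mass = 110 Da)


MW = n_residues * 110 Da
MW = 335 * 110
MW = 36850 Da

36850 Da


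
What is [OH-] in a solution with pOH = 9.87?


[OH-] = 10^(-pOH)
[OH-] = 10^(-9.87)
[OH-] = 1.349e-10 M

1.349e-10 M


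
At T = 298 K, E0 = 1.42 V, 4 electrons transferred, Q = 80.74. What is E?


E = E0 - (RT/nF) * ln(Q)
E = 1.42 - (8.314 * 298 / (4 * 96485)) * ln(80.74)
E = 1.3918 V

1.3918 V


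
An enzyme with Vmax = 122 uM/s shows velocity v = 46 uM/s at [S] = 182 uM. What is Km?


Km = [S] * (Vmax - v) / v
Km = 182 * (122 - 46) / 46
Km = 300.6957 uM

300.6957 uM


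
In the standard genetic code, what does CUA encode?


Standard genetic code lookup.
Codon CUA -> Leu

Leu


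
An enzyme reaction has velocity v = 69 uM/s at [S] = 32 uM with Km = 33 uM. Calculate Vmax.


Vmax = v * (Km + [S]) / [S]
Vmax = 69 * (33 + 32) / 32
Vmax = 140.1562 uM/s

140.1562 uM/s


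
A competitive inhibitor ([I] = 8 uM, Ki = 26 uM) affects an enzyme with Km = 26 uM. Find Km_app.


Km_app = Km * (1 + [I]/Ki)
Km_app = 26 * (1 + 8/26)
Km_app = 34.0 uM

34.0 uM


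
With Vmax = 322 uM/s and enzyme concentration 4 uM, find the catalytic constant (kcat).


kcat = Vmax / [E]t
kcat = 322 / 4
kcat = 80.5 s^-1

80.5 s^-1


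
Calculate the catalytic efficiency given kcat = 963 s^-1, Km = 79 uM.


Catalytic efficiency = kcat / Km
= 963 / 79
= 12.1899 uM^-1*s^-1

12.1899 uM^-1*s^-1


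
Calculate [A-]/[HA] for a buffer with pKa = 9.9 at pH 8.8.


[A-]/[HA] = 10^(pH - pKa)
= 10^(8.8 - 9.9)
= 0.0794

0.0794


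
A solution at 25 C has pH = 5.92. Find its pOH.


pOH = 14 - pH
pOH = 14 - 5.92
pOH = 8.08

8.08


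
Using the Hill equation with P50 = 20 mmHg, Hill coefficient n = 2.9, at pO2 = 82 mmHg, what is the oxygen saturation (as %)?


Y = pO2^n / (P50^n + pO2^n)
Y = 82^2.9 / (20^2.9 + 82^2.9)
Y = 98.36%

98.36%


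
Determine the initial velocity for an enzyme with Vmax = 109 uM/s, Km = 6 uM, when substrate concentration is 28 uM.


v = Vmax * [S] / (Km + [S])
v = 109 * 28 / (6 + 28)
v = 89.7647 uM/s

89.7647 uM/s


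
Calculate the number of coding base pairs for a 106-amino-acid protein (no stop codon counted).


Each amino acid = 1 codon = 3 bp
bp = 106 * 3 = 318 bp

318 bp


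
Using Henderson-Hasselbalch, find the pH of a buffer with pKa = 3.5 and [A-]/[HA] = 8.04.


pH = pKa + log10([A-]/[HA])
pH = 3.5 + log10(8.04)
pH = 4.4053

4.4053


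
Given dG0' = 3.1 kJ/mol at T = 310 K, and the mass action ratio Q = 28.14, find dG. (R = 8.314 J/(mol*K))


dG = dG0' + RT * ln(Q) / 1000
dG = 3.1 + 8.314 * 310 * ln(28.14) / 1000
dG = 11.7011 kJ/mol

11.7011 kJ/mol


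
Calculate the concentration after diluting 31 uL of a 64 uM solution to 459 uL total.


C2 = C1 * V1 / V2
C2 = 64 * 31 / 459
C2 = 4.3224 uM

4.3224 uM


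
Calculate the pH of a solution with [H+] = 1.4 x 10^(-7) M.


pH = -log10([H+])
pH = -log10(1.4 x 10^(-7))
pH = 6.8539

6.8539


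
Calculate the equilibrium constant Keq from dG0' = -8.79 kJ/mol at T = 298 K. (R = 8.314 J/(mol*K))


Keq = exp(-dG0 * 1000 / (R * T))
Keq = exp(-(-8.79) * 1000 / (8.314 * 298))
Keq = 34.7378

34.7378


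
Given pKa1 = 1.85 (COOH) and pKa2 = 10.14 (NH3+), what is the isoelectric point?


pI = (pKa1 + pKa2) / 2
pI = (1.85 + 10.14) / 2
pI = 5.995

5.995


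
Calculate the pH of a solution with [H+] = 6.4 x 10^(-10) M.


pH = -log10([H+])
pH = -log10(6.4 x 10^(-10))
pH = 9.1938

9.1938


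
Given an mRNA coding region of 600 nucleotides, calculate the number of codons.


codons = nucleotides / 3
codons = 600 / 3 = 200

200


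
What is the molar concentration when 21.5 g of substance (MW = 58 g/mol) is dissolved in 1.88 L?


C = (mass / MW) / volume
C = (21.5 / 58) / 1.88
C = 0.1972 M

0.1972 M


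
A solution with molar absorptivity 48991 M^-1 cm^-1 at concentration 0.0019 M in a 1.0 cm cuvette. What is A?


A = epsilon * c * l
A = 48991 * 0.0019 * 1.0
A = 93.0829

93.0829


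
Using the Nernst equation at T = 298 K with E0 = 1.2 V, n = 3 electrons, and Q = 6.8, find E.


E = E0 - (RT/nF) * ln(Q)
E = 1.2 - (8.314 * 298 / (3 * 96485)) * ln(6.8)
E = 1.1836 V

1.1836 V


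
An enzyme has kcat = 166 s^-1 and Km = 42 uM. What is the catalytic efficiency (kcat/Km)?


Catalytic efficiency = kcat / Km
= 166 / 42
= 3.9524 uM^-1*s^-1

3.9524 uM^-1*s^-1


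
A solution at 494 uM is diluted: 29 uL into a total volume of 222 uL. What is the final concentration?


C2 = C1 * V1 / V2
C2 = 494 * 29 / 222
C2 = 64.5315 uM

64.5315 uM


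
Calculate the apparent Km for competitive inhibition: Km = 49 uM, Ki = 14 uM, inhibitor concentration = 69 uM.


Km_app = Km * (1 + [I]/Ki)
Km_app = 49 * (1 + 69/14)
Km_app = 290.5 uM

290.5 uM


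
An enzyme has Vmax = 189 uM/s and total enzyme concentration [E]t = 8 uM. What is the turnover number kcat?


kcat = Vmax / [E]t
kcat = 189 / 8
kcat = 23.625 s^-1

23.625 s^-1


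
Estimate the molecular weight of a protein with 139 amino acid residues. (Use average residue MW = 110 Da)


MW = n_residues * 110 Da
MW = 139 * 110
MW = 15290 Da

15290 Da


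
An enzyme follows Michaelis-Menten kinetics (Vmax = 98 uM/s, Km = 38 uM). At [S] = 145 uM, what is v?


v = Vmax * [S] / (Km + [S])
v = 98 * 145 / (38 + 145)
v = 77.6503 uM/s

77.6503 uM/s


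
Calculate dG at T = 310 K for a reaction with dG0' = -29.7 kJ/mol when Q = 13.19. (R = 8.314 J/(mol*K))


dG = dG0' + RT * ln(Q) / 1000
dG = -29.7 + 8.314 * 310 * ln(13.19) / 1000
dG = -23.0519 kJ/mol

-23.0519 kJ/mol


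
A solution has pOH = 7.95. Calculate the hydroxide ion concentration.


[OH-] = 10^(-pOH)
[OH-] = 10^(-7.95)
[OH-] = 1.122e-08 M

1.122e-08 M


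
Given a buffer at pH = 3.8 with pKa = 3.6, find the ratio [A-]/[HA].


[A-]/[HA] = 10^(pH - pKa)
= 10^(3.8 - 3.6)
= 1.5849

1.5849


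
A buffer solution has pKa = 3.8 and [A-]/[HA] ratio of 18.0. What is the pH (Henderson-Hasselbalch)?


pH = pKa + log10([A-]/[HA])
pH = 3.8 + log10(18.0)
pH = 5.0553

5.0553


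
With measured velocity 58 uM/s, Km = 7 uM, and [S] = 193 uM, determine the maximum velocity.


Vmax = v * (Km + [S]) / [S]
Vmax = 58 * (7 + 193) / 193
Vmax = 60.1036 uM/s

60.1036 uM/s


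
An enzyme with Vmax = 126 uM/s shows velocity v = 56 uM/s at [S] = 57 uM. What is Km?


Km = [S] * (Vmax - v) / v
Km = 57 * (126 - 56) / 56
Km = 71.25 uM

71.25 uM


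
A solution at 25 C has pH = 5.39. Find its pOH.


pOH = 14 - pH
pOH = 14 - 5.39
pOH = 8.61

8.61


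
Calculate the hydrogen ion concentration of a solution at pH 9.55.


[H+] = 10^(-pH)
[H+] = 10^(-9.55)
[H+] = 2.818e-10 M

2.818e-10 M


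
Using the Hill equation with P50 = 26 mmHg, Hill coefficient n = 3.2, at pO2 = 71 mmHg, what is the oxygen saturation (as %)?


Y = pO2^n / (P50^n + pO2^n)
Y = 71^3.2 / (26^3.2 + 71^3.2)
Y = 96.14%

96.14%


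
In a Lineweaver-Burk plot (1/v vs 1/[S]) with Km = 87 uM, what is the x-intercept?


x-intercept = -1/Km
= -1/87
= -0.0115 1/uM

-0.0115 1/uM


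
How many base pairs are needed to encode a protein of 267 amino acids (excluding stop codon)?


Each amino acid = 1 codon = 3 bp
bp = 267 * 3 = 801 bp

801 bp


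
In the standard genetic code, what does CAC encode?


Standard genetic code lookup.
Codon CAC -> His

His


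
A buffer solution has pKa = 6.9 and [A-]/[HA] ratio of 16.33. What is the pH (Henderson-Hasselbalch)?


pH = pKa + log10([A-]/[HA])
pH = 6.9 + log10(16.33)
pH = 8.113

8.113


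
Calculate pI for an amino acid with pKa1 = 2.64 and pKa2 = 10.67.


pI = (pKa1 + pKa2) / 2
pI = (2.64 + 10.67) / 2
pI = 6.655

6.655


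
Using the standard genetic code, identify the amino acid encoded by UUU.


Standard genetic code lookup.
Codon UUU -> Phe

Phe


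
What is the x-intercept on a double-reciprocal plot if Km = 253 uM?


x-intercept = -1/Km
= -1/253
= -0.004 1/uM

-0.004 1/uM


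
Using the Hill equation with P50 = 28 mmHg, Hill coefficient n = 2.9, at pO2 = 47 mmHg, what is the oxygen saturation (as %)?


Y = pO2^n / (P50^n + pO2^n)
Y = 47^2.9 / (28^2.9 + 47^2.9)
Y = 81.79%

81.79%


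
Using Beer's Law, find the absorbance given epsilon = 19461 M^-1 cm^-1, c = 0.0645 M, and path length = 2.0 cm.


A = epsilon * c * l
A = 19461 * 0.0645 * 2.0
A = 2510.469

2510.469


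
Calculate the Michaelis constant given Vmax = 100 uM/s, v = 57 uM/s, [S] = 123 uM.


Km = [S] * (Vmax - v) / v
Km = 123 * (100 - 57) / 57
Km = 92.7895 uM

92.7895 uM


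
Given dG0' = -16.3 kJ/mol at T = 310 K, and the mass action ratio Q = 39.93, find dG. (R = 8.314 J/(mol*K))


dG = dG0' + RT * ln(Q) / 1000
dG = -16.3 + 8.314 * 310 * ln(39.93) / 1000
dG = -6.797 kJ/mol

-6.797 kJ/mol


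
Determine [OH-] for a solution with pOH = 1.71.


[OH-] = 10^(-pOH)
[OH-] = 10^(-1.71)
[OH-] = 0.0195 M

0.0195 M


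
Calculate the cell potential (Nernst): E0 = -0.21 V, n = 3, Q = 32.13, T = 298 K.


E = E0 - (RT/nF) * ln(Q)
E = -0.21 - (8.314 * 298 / (3 * 96485)) * ln(32.13)
E = -0.2397 V

-0.2397 V


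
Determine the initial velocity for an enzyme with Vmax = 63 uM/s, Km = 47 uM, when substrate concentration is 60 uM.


v = Vmax * [S] / (Km + [S])
v = 63 * 60 / (47 + 60)
v = 35.3271 uM/s

35.3271 uM/s


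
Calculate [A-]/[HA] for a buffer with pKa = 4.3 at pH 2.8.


[A-]/[HA] = 10^(pH - pKa)
= 10^(2.8 - 4.3)
= 0.0316

0.0316


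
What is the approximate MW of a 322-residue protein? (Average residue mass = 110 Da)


MW = n_residues * 110 Da
MW = 322 * 110
MW = 35420 Da

35420 Da


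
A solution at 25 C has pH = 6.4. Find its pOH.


pOH = 14 - pH
pOH = 14 - 6.4
pOH = 7.6

7.6


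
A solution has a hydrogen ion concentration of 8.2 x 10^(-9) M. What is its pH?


pH = -log10([H+])
pH = -log10(8.2 x 10^(-9))
pH = 8.0862

8.0862


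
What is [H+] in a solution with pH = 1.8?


[H+] = 10^(-pH)
[H+] = 10^(-1.8)
[H+] = 0.0158 M

0.0158 M


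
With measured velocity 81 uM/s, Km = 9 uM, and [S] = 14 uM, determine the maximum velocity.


Vmax = v * (Km + [S]) / [S]
Vmax = 81 * (9 + 14) / 14
Vmax = 133.0714 uM/s

133.0714 uM/s


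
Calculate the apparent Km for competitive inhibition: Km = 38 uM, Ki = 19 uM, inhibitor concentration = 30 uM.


Km_app = Km * (1 + [I]/Ki)
Km_app = 38 * (1 + 30/19)
Km_app = 98.0 uM

98.0 uM


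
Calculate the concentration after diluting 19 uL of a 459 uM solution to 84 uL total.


C2 = C1 * V1 / V2
C2 = 459 * 19 / 84
C2 = 103.8214 uM

103.8214 uM


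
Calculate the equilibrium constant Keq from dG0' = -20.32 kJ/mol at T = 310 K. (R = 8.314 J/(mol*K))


Keq = exp(-dG0 * 1000 / (R * T))
Keq = exp(-(-20.32) * 1000 / (8.314 * 310))
Keq = 2654.7282

2654.7282


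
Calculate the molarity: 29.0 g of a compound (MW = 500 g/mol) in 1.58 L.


C = (mass / MW) / volume
C = (29.0 / 500) / 1.58
C = 0.0367 M

0.0367 M


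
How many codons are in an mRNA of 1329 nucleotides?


codons = nucleotides / 3
codons = 1329 / 3 = 443

443


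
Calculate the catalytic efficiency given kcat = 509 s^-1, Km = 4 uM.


Catalytic efficiency = kcat / Km
= 509 / 4
= 127.25 uM^-1*s^-1

127.25 uM^-1*s^-1


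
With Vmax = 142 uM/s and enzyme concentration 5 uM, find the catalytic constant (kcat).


kcat = Vmax / [E]t
kcat = 142 / 5
kcat = 28.4 s^-1

28.4 s^-1


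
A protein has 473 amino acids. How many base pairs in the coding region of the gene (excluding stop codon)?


Each amino acid = 1 codon = 3 bp
bp = 473 * 3 = 1419 bp

1419 bp


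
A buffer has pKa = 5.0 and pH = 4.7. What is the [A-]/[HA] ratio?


[A-]/[HA] = 10^(pH - pKa)
= 10^(4.7 - 5.0)
= 0.5012

0.5012


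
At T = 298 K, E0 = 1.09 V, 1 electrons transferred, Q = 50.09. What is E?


E = E0 - (RT/nF) * ln(Q)
E = 1.09 - (8.314 * 298 / (1 * 96485)) * ln(50.09)
E = 0.9895 V

0.9895 V


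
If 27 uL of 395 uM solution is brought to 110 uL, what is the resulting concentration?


C2 = C1 * V1 / V2
C2 = 395 * 27 / 110
C2 = 96.9545 uM

96.9545 uM


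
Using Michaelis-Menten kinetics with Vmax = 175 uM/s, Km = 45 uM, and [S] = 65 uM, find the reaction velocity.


v = Vmax * [S] / (Km + [S])
v = 175 * 65 / (45 + 65)
v = 103.4091 uM/s

103.4091 uM/s


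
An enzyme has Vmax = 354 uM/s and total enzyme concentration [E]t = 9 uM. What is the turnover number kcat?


kcat = Vmax / [E]t
kcat = 354 / 9
kcat = 39.3333 s^-1

39.3333 s^-1


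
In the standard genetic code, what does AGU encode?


Standard genetic code lookup.
Codon AGU -> Ser

Ser


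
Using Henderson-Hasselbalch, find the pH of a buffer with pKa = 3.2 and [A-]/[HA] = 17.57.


pH = pKa + log10([A-]/[HA])
pH = 3.2 + log10(17.57)
pH = 4.4448

4.4448


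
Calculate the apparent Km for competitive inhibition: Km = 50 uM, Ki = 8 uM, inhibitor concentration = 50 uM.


Km_app = Km * (1 + [I]/Ki)
Km_app = 50 * (1 + 50/8)
Km_app = 362.5 uM

362.5 uM


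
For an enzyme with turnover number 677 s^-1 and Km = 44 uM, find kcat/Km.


Catalytic efficiency = kcat / Km
= 677 / 44
= 15.3864 uM^-1*s^-1

15.3864 uM^-1*s^-1


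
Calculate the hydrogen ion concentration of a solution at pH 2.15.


[H+] = 10^(-pH)
[H+] = 10^(-2.15)
[H+] = 0.0071 M

0.0071 M


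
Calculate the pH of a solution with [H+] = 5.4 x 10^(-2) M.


pH = -log10([H+])
pH = -log10(5.4 x 10^(-2))
pH = 1.2676

1.2676


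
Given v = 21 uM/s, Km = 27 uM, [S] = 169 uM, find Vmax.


Vmax = v * (Km + [S]) / [S]
Vmax = 21 * (27 + 169) / 169
Vmax = 24.355 uM/s

24.355 uM/s


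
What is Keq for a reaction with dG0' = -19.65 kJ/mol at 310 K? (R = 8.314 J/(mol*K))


Keq = exp(-dG0 * 1000 / (R * T))
Keq = exp(-(-19.65) * 1000 / (8.314 * 310))
Keq = 2047.0185

2047.0185


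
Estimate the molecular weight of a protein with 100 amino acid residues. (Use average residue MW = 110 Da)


MW = n_residues * 110 Da
MW = 100 * 110
MW = 11000 Da

11000 Da


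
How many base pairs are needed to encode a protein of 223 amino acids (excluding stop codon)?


Each amino acid = 1 codon = 3 bp
bp = 223 * 3 = 669 bp

669 bp


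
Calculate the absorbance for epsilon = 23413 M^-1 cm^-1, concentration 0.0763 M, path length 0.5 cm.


A = epsilon * c * l
A = 23413 * 0.0763 * 0.5
A = 893.206

893.206


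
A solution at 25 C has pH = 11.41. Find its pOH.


pOH = 14 - pH
pOH = 14 - 11.41
pOH = 2.59

2.59


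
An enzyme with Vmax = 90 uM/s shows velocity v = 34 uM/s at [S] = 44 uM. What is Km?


Km = [S] * (Vmax - v) / v
Km = 44 * (90 - 34) / 34
Km = 72.4706 uM

72.4706 uM


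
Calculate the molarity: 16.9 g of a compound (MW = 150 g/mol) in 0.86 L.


C = (mass / MW) / volume
C = (16.9 / 150) / 0.86
C = 0.131 M

0.131 M


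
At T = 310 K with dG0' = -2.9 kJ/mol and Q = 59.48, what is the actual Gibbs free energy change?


dG = dG0' + RT * ln(Q) / 1000
dG = -2.9 + 8.314 * 310 * ln(59.48) / 1000
dG = 7.6301 kJ/mol

7.6301 kJ/mol


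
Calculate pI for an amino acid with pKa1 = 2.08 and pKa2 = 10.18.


pI = (pKa1 + pKa2) / 2
pI = (2.08 + 10.18) / 2
pI = 6.13

6.13


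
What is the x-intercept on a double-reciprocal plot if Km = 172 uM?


x-intercept = -1/Km
= -1/172
= -0.0058 1/uM

-0.0058 1/uM


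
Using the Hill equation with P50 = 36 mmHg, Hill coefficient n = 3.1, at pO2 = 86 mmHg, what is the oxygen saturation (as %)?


Y = pO2^n / (P50^n + pO2^n)
Y = 86^3.1 / (36^3.1 + 86^3.1)
Y = 93.7%

93.7%


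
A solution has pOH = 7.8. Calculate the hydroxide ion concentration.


[OH-] = 10^(-pOH)
[OH-] = 10^(-7.8)
[OH-] = 1.585e-08 M

1.585e-08 M


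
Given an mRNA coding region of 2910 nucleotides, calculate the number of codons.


codons = nucleotides / 3
codons = 2910 / 3 = 970

970


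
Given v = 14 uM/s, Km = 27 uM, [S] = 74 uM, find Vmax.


Vmax = v * (Km + [S]) / [S]
Vmax = 14 * (27 + 74) / 74
Vmax = 19.1081 uM/s

19.1081 uM/s


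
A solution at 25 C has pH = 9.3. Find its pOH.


pOH = 14 - pH
pOH = 14 - 9.3
pOH = 4.7

4.7


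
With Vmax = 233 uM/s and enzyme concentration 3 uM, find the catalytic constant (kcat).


kcat = Vmax / [E]t
kcat = 233 / 3
kcat = 77.6667 s^-1

77.6667 s^-1


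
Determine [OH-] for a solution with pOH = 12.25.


[OH-] = 10^(-pOH)
[OH-] = 10^(-12.25)
[OH-] = 5.623e-13 M

5.623e-13 M


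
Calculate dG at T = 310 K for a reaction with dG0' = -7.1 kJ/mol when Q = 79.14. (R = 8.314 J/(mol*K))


dG = dG0' + RT * ln(Q) / 1000
dG = -7.1 + 8.314 * 310 * ln(79.14) / 1000
dG = 4.1661 kJ/mol

4.1661 kJ/mol


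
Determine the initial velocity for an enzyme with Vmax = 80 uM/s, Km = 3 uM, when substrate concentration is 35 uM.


v = Vmax * [S] / (Km + [S])
v = 80 * 35 / (3 + 35)
v = 73.6842 uM/s

73.6842 uM/s


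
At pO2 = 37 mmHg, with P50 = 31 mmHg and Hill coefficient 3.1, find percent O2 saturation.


Y = pO2^n / (P50^n + pO2^n)
Y = 37^3.1 / (31^3.1 + 37^3.1)
Y = 63.38%

63.38%


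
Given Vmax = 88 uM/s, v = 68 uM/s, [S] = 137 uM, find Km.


Km = [S] * (Vmax - v) / v
Km = 137 * (88 - 68) / 68
Km = 40.2941 uM

40.2941 uM


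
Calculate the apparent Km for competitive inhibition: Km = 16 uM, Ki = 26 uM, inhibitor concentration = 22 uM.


Km_app = Km * (1 + [I]/Ki)
Km_app = 16 * (1 + 22/26)
Km_app = 29.5385 uM

29.5385 uM


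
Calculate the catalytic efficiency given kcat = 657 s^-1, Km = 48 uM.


Catalytic efficiency = kcat / Km
= 657 / 48
= 13.6875 uM^-1*s^-1

13.6875 uM^-1*s^-1


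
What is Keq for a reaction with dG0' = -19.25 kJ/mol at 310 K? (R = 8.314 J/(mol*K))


Keq = exp(-dG0 * 1000 / (R * T))
Keq = exp(-(-19.25) * 1000 / (8.314 * 310))
Keq = 1752.7493

1752.7493


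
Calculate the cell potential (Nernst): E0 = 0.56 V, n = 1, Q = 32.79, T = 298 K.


E = E0 - (RT/nF) * ln(Q)
E = 0.56 - (8.314 * 298 / (1 * 96485)) * ln(32.79)
E = 0.4704 V

0.4704 V


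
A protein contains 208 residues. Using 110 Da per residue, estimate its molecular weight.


MW = n_residues * 110 Da
MW = 208 * 110
MW = 22880 Da

22880 Da


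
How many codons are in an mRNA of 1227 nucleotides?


codons = nucleotides / 3
codons = 1227 / 3 = 409

409


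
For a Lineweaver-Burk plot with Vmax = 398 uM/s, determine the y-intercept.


y-intercept = 1/Vmax
= 1/398
= 0.0025 s/uM

0.0025 s/uM


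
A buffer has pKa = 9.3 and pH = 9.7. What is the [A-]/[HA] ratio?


[A-]/[HA] = 10^(pH - pKa)
= 10^(9.7 - 9.3)
= 2.5119

2.5119


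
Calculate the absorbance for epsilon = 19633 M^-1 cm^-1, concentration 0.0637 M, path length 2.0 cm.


A = epsilon * c * l
A = 19633 * 0.0637 * 2.0
A = 2501.2442

2501.2442


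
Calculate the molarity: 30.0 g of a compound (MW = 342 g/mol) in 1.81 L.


C = (mass / MW) / volume
C = (30.0 / 342) / 1.81
C = 0.0485 M

0.0485 M


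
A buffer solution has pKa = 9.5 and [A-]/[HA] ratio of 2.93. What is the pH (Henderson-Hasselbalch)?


pH = pKa + log10([A-]/[HA])
pH = 9.5 + log10(2.93)
pH = 9.9669

9.9669


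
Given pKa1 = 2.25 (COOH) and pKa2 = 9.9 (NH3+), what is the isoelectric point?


pI = (pKa1 + pKa2) / 2
pI = (2.25 + 9.9) / 2
pI = 6.075

6.075


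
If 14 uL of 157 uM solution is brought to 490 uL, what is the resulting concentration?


C2 = C1 * V1 / V2
C2 = 157 * 14 / 490
C2 = 4.4857 uM

4.4857 uM


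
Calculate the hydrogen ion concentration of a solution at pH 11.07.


[H+] = 10^(-pH)
[H+] = 10^(-11.07)
[H+] = 8.511e-12 M

8.511e-12 M


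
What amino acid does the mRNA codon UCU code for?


Standard genetic code lookup.
Codon UCU -> Ser

Ser


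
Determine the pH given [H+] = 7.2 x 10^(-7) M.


pH = -log10([H+])
pH = -log10(7.2 x 10^(-7))
pH = 6.1427

6.1427


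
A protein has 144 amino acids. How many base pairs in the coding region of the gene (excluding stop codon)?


Each amino acid = 1 codon = 3 bp
bp = 144 * 3 = 432 bp

432 bp


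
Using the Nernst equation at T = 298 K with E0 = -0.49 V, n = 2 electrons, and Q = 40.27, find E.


E = E0 - (RT/nF) * ln(Q)
E = -0.49 - (8.314 * 298 / (2 * 96485)) * ln(40.27)
E = -0.5374 V

-0.5374 V


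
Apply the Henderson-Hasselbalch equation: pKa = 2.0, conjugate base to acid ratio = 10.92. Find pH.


pH = pKa + log10([A-]/[HA])
pH = 2.0 + log10(10.92)
pH = 3.0382

3.0382


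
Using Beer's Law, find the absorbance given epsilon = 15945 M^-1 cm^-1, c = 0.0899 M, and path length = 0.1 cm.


A = epsilon * c * l
A = 15945 * 0.0899 * 0.1
A = 143.3455

143.3455


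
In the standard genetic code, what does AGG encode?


Standard genetic code lookup.
Codon AGG -> Arg

Arg


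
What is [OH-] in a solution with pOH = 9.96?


[OH-] = 10^(-pOH)
[OH-] = 10^(-9.96)
[OH-] = 1.096e-10 M

1.096e-10 M


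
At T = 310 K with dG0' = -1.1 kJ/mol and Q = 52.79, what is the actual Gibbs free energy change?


dG = dG0' + RT * ln(Q) / 1000
dG = -1.1 + 8.314 * 310 * ln(52.79) / 1000
dG = 9.1226 kJ/mol

9.1226 kJ/mol


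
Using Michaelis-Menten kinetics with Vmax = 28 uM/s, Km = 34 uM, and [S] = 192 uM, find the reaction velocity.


v = Vmax * [S] / (Km + [S])
v = 28 * 192 / (34 + 192)
v = 23.7876 uM/s

23.7876 uM/s


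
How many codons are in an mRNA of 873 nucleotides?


codons = nucleotides / 3
codons = 873 / 3 = 291

291


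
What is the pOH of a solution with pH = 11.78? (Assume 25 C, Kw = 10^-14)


pOH = 14 - pH
pOH = 14 - 11.78
pOH = 2.22

2.22


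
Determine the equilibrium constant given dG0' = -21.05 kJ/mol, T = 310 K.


Keq = exp(-dG0 * 1000 / (R * T))
Keq = exp(-(-21.05) * 1000 / (8.314 * 310))
Keq = 3523.9412

3523.9412


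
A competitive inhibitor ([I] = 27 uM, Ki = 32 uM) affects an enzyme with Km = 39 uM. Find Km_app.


Km_app = Km * (1 + [I]/Ki)
Km_app = 39 * (1 + 27/32)
Km_app = 71.9062 uM

71.9062 uM


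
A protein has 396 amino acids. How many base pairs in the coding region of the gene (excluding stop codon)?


Each amino acid = 1 codon = 3 bp
bp = 396 * 3 = 1188 bp

1188 bp


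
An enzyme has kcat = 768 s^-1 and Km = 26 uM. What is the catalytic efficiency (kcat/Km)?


Catalytic efficiency = kcat / Km
= 768 / 26
= 29.5385 uM^-1*s^-1

29.5385 uM^-1*s^-1


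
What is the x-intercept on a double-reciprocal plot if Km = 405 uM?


x-intercept = -1/Km
= -1/405
= -0.0025 1/uM

-0.0025 1/uM


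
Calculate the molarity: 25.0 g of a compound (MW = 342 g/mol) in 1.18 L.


C = (mass / MW) / volume
C = (25.0 / 342) / 1.18
C = 0.0619 M

0.0619 M


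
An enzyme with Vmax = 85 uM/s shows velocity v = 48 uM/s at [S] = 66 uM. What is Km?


Km = [S] * (Vmax - v) / v
Km = 66 * (85 - 48) / 48
Km = 50.875 uM

50.875 uM


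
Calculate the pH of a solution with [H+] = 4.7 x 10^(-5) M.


pH = -log10([H+])
pH = -log10(4.7 x 10^(-5))
pH = 4.3279

4.3279


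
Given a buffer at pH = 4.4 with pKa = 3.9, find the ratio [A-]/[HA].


[A-]/[HA] = 10^(pH - pKa)
= 10^(4.4 - 3.9)
= 3.1623

3.1623


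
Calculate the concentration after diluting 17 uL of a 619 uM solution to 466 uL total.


C2 = C1 * V1 / V2
C2 = 619 * 17 / 466
C2 = 22.5815 uM

22.5815 uM


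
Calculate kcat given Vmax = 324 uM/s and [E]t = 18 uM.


kcat = Vmax / [E]t
kcat = 324 / 18
kcat = 18.0 s^-1

18.0 s^-1


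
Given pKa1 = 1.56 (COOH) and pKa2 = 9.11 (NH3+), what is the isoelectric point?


pI = (pKa1 + pKa2) / 2
pI = (1.56 + 9.11) / 2
pI = 5.335

5.335


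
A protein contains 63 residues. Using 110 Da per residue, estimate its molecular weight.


MW = n_residues * 110 Da
MW = 63 * 110
MW = 6930 Da

6930 Da


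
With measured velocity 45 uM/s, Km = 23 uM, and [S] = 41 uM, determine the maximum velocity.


Vmax = v * (Km + [S]) / [S]
Vmax = 45 * (23 + 41) / 41
Vmax = 70.2439 uM/s

70.2439 uM/s


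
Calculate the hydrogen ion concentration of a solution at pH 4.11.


[H+] = 10^(-pH)
[H+] = 10^(-4.11)
[H+] = 7.762e-05 M

7.762e-05 M


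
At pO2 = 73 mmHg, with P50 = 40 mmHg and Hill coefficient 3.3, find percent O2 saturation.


Y = pO2^n / (P50^n + pO2^n)
Y = 73^3.3 / (40^3.3 + 73^3.3)
Y = 87.92%

87.92%


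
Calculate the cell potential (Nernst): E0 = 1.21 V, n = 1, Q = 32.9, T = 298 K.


E = E0 - (RT/nF) * ln(Q)
E = 1.21 - (8.314 * 298 / (1 * 96485)) * ln(32.9)
E = 1.1203 V

1.1203 V


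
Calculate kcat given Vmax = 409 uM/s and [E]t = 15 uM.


kcat = Vmax / [E]t
kcat = 409 / 15
kcat = 27.2667 s^-1

27.2667 s^-1


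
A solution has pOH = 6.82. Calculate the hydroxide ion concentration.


[OH-] = 10^(-pOH)
[OH-] = 10^(-6.82)
[OH-] = 1.514e-07 M

1.514e-07 M


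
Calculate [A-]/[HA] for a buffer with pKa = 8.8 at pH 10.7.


[A-]/[HA] = 10^(pH - pKa)
= 10^(10.7 - 8.8)
= 79.4328

79.4328


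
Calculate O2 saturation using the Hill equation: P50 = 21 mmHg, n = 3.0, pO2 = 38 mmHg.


Y = pO2^n / (P50^n + pO2^n)
Y = 38^3.0 / (21^3.0 + 38^3.0)
Y = 85.56%

85.56%


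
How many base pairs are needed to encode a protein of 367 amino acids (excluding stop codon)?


Each amino acid = 1 codon = 3 bp
bp = 367 * 3 = 1101 bp

1101 bp


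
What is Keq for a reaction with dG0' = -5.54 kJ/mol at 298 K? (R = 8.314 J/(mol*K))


Keq = exp(-dG0 * 1000 / (R * T))
Keq = exp(-(-5.54) * 1000 / (8.314 * 298))
Keq = 9.3564

9.3564


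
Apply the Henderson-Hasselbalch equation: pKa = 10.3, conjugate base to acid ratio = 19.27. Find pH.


pH = pKa + log10([A-]/[HA])
pH = 10.3 + log10(19.27)
pH = 11.5849

11.5849


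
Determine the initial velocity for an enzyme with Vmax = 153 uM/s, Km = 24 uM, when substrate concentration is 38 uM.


v = Vmax * [S] / (Km + [S])
v = 153 * 38 / (24 + 38)
v = 93.7742 uM/s

93.7742 uM/s


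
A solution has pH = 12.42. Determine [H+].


[H+] = 10^(-pH)
[H+] = 10^(-12.42)
[H+] = 3.802e-13 M

3.802e-13 M


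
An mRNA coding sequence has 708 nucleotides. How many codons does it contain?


codons = nucleotides / 3
codons = 708 / 3 = 236

236


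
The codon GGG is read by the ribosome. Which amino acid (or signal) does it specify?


Standard genetic code lookup.
Codon GGG -> Gly

Gly


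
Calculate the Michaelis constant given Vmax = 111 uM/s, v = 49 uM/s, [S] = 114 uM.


Km = [S] * (Vmax - v) / v
Km = 114 * (111 - 49) / 49
Km = 144.2449 uM

144.2449 uM


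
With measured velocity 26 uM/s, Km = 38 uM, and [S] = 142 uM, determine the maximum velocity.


Vmax = v * (Km + [S]) / [S]
Vmax = 26 * (38 + 142) / 142
Vmax = 32.9577 uM/s

32.9577 uM/s


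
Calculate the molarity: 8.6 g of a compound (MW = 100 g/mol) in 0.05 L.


C = (mass / MW) / volume
C = (8.6 / 100) / 0.05
C = 1.72 M

1.72 M


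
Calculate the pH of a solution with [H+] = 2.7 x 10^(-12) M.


pH = -log10([H+])
pH = -log10(2.7 x 10^(-12))
pH = 11.5686

11.5686


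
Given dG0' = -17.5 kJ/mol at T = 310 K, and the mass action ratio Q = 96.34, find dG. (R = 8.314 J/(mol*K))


dG = dG0' + RT * ln(Q) / 1000
dG = -17.5 + 8.314 * 310 * ln(96.34) / 1000
dG = -5.727 kJ/mol

-5.727 kJ/mol


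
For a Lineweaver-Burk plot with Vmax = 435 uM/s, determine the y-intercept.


y-intercept = 1/Vmax
= 1/435
= 0.0023 s/uM

0.0023 s/uM


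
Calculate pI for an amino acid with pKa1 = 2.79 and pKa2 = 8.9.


pI = (pKa1 + pKa2) / 2
pI = (2.79 + 8.9) / 2
pI = 5.845

5.845


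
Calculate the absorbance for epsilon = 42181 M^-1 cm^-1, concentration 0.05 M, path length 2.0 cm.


A = epsilon * c * l
A = 42181 * 0.05 * 2.0
A = 4218.1

4218.1


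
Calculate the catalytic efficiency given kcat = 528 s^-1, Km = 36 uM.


Catalytic efficiency = kcat / Km
= 528 / 36
= 14.6667 uM^-1*s^-1

14.6667 uM^-1*s^-1


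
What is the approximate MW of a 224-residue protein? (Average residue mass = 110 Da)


MW = n_residues * 110 Da
MW = 224 * 110
MW = 24640 Da

24640 Da


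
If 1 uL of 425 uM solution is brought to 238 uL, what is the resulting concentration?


C2 = C1 * V1 / V2
C2 = 425 * 1 / 238
C2 = 1.7857 uM

1.7857 uM


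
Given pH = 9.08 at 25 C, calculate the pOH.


pOH = 14 - pH
pOH = 14 - 9.08
pOH = 4.92

4.92


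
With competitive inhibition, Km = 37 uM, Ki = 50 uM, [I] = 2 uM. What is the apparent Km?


Km_app = Km * (1 + [I]/Ki)
Km_app = 37 * (1 + 2/50)
Km_app = 38.48 uM

38.48 uM


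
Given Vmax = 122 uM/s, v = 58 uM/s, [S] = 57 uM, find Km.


Km = [S] * (Vmax - v) / v
Km = 57 * (122 - 58) / 58
Km = 62.8966 uM

62.8966 uM


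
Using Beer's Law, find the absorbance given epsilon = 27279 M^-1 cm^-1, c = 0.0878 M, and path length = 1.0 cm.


A = epsilon * c * l
A = 27279 * 0.0878 * 1.0
A = 2395.0962

2395.0962


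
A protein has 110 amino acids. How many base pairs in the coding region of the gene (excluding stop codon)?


Each amino acid = 1 codon = 3 bp
bp = 110 * 3 = 330 bp

330 bp


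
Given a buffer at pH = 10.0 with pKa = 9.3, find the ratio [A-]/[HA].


[A-]/[HA] = 10^(pH - pKa)
= 10^(10.0 - 9.3)
= 5.0119

5.0119


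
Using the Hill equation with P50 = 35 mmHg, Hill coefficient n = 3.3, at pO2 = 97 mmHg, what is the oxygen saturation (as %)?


Y = pO2^n / (P50^n + pO2^n)
Y = 97^3.3 / (35^3.3 + 97^3.3)
Y = 96.66%

96.66%


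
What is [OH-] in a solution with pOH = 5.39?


[OH-] = 10^(-pOH)
[OH-] = 10^(-5.39)
[OH-] = 4.074e-06 M

4.074e-06 M


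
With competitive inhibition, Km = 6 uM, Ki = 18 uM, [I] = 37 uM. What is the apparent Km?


Km_app = Km * (1 + [I]/Ki)
Km_app = 6 * (1 + 37/18)
Km_app = 18.3333 uM

18.3333 uM


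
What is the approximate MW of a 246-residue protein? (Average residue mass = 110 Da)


MW = n_residues * 110 Da
MW = 246 * 110
MW = 27060 Da

27060 Da


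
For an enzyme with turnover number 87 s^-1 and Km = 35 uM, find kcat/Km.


Catalytic efficiency = kcat / Km
= 87 / 35
= 2.4857 uM^-1*s^-1

2.4857 uM^-1*s^-1


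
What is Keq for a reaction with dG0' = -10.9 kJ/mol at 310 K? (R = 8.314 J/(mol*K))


Keq = exp(-dG0 * 1000 / (R * T))
Keq = exp(-(-10.9) * 1000 / (8.314 * 310))
Keq = 68.66

68.66


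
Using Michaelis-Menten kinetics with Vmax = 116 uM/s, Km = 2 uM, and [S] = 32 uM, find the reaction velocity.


v = Vmax * [S] / (Km + [S])
v = 116 * 32 / (2 + 32)
v = 109.1765 uM/s

109.1765 uM/s


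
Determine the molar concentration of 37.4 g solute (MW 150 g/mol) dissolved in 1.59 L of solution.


C = (mass / MW) / volume
C = (37.4 / 150) / 1.59
C = 0.1568 M

0.1568 M


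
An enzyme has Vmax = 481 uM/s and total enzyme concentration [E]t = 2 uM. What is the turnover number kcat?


kcat = Vmax / [E]t
kcat = 481 / 2
kcat = 240.5 s^-1

240.5 s^-1


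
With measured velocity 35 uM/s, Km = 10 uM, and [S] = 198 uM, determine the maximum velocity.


Vmax = v * (Km + [S]) / [S]
Vmax = 35 * (10 + 198) / 198
Vmax = 36.7677 uM/s

36.7677 uM/s


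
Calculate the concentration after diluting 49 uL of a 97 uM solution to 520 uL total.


C2 = C1 * V1 / V2
C2 = 97 * 49 / 520
C2 = 9.1404 uM

9.1404 uM


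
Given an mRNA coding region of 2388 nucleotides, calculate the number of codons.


codons = nucleotides / 3
codons = 2388 / 3 = 796

796


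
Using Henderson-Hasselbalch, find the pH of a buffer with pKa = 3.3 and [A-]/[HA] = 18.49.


pH = pKa + log10([A-]/[HA])
pH = 3.3 + log10(18.49)
pH = 4.5669

4.5669


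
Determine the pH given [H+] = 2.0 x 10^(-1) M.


pH = -log10([H+])
pH = -log10(2.0 x 10^(-1))
pH = 0.699

0.699


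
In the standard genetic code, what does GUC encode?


Standard genetic code lookup.
Codon GUC -> Val

Val


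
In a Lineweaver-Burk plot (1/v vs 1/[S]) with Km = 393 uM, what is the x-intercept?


x-intercept = -1/Km
= -1/393
= -0.0025 1/uM

-0.0025 1/uM


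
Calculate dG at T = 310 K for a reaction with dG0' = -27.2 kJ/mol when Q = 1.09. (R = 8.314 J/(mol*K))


dG = dG0' + RT * ln(Q) / 1000
dG = -27.2 + 8.314 * 310 * ln(1.09) / 1000
dG = -26.9779 kJ/mol

-26.9779 kJ/mol


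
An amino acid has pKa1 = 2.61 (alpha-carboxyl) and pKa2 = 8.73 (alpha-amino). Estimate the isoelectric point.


pI = (pKa1 + pKa2) / 2
pI = (2.61 + 8.73) / 2
pI = 5.67

5.67


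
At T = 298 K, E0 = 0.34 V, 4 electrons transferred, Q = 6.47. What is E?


E = E0 - (RT/nF) * ln(Q)
E = 0.34 - (8.314 * 298 / (4 * 96485)) * ln(6.47)
E = 0.328 V

0.328 V


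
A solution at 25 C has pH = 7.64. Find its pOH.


pOH = 14 - pH
pOH = 14 - 7.64
pOH = 6.36

6.36


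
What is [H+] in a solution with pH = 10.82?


[H+] = 10^(-pH)
[H+] = 10^(-10.82)
[H+] = 1.514e-11 M

1.514e-11 M


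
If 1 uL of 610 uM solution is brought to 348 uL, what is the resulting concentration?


C2 = C1 * V1 / V2
C2 = 610 * 1 / 348
C2 = 1.7529 uM

1.7529 uM


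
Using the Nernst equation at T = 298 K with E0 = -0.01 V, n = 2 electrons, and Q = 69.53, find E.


E = E0 - (RT/nF) * ln(Q)
E = -0.01 - (8.314 * 298 / (2 * 96485)) * ln(69.53)
E = -0.0645 V

-0.0645 V


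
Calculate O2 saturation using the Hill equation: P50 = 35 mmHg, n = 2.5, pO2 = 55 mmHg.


Y = pO2^n / (P50^n + pO2^n)
Y = 55^2.5 / (35^2.5 + 55^2.5)
Y = 75.58%

75.58%


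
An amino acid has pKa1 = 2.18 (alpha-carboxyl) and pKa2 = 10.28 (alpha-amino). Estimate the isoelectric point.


pI = (pKa1 + pKa2) / 2
pI = (2.18 + 10.28) / 2
pI = 6.23

6.23


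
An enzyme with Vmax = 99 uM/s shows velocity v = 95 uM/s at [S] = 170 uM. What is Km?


Km = [S] * (Vmax - v) / v
Km = 170 * (99 - 95) / 95
Km = 7.1579 uM

7.1579 uM


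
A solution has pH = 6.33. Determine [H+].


[H+] = 10^(-pH)
[H+] = 10^(-6.33)
[H+] = 4.677e-07 M

4.677e-07 M


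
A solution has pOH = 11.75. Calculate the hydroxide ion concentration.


[OH-] = 10^(-pOH)
[OH-] = 10^(-11.75)
[OH-] = 1.778e-12 M

1.778e-12 M


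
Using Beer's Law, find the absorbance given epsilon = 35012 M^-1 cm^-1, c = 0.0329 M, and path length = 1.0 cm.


A = epsilon * c * l
A = 35012 * 0.0329 * 1.0
A = 1151.8948

1151.8948


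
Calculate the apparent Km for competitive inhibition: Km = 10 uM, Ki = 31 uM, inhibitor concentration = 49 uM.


Km_app = Km * (1 + [I]/Ki)
Km_app = 10 * (1 + 49/31)
Km_app = 25.8065 uM

25.8065 uM


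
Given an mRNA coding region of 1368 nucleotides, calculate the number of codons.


codons = nucleotides / 3
codons = 1368 / 3 = 456

456


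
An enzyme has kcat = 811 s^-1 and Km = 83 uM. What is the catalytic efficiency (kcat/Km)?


Catalytic efficiency = kcat / Km
= 811 / 83
= 9.7711 uM^-1*s^-1

9.7711 uM^-1*s^-1


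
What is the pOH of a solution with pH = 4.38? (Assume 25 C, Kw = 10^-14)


pOH = 14 - pH
pOH = 14 - 4.38
pOH = 9.62

9.62


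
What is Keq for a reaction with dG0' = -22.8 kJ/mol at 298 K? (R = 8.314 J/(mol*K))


Keq = exp(-dG0 * 1000 / (R * T))
Keq = exp(-(-22.8) * 1000 / (8.314 * 298))
Keq = 9922.4782

9922.4782


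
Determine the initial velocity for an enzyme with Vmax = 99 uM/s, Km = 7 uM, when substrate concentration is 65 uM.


v = Vmax * [S] / (Km + [S])
v = 99 * 65 / (7 + 65)
v = 89.375 uM/s

89.375 uM/s


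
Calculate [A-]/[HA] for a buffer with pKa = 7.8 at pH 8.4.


[A-]/[HA] = 10^(pH - pKa)
= 10^(8.4 - 7.8)
= 3.9811

3.9811


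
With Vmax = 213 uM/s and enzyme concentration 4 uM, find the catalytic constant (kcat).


kcat = Vmax / [E]t
kcat = 213 / 4
kcat = 53.25 s^-1

53.25 s^-1


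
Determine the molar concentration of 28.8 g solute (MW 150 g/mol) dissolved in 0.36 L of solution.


C = (mass / MW) / volume
C = (28.8 / 150) / 0.36
C = 0.5333 M

0.5333 M
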